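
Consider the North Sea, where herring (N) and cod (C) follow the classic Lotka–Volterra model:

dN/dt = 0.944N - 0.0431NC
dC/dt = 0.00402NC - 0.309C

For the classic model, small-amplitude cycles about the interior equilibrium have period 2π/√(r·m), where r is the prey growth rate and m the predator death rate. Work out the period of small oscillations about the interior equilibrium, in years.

Here r = 0.944 and m = 0.309, so r·m = 0.292.
ω = √0.292 = 0.54 per year, hence T = 2π/ω ≈ 11.6 years.

T ≈ 11.6 years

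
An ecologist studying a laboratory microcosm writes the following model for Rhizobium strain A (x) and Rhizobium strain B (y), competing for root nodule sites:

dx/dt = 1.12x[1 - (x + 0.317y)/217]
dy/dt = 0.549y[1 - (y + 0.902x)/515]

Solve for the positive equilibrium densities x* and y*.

x* ≈ 75.3, y* ≈ 447

Setting both brackets to zero gives the nullclines x + 0.317y = 217 and 0.902x + y = 515.
Substituting y = 515 - 0.902x into the first: x(1 - 0.317·0.902) = 217 - 0.317·515.
So x* = 53.7/0.714 = 75.3, and then y* = 515 - 0.902·75.3 = 447.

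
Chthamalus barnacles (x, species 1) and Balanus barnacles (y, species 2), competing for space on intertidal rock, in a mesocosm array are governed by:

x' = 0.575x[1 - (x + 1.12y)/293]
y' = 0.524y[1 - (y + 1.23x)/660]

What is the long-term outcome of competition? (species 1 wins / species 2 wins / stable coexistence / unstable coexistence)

Compare the nullcline intercepts: K1/α12 = 293/1.12 = 262 < K2 = 660; K2/α21 = 660/1.23 = 537 > K1 = 293.
Since the inequalities point opposite ways, species 2 can invade but species 1 cannot.

species 2 excludes species 1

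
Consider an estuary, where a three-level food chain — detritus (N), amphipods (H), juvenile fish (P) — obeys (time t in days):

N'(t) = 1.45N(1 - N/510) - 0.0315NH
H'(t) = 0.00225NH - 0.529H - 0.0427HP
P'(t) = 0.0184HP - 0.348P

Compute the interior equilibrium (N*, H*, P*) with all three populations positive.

N* ≈ 300, H* ≈ 18.9, P* ≈ 3.44

From dP/dt = 0: 0.0184H* = 0.348, so H* = 18.9.
From dN/dt = 0: 1.45(1 - N*/510) = 0.0315·18.9, giving N* = 510·(1 - 0.411) = 300.
From dH/dt = 0: 0.00225·300 - 0.529 = 0.0427P*, so P* = 0.147/0.0427 = 3.44.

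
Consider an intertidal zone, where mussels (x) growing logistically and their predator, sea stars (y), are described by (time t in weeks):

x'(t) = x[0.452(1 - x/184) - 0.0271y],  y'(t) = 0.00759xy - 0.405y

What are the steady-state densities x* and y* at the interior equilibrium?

From dy/dt = 0 with y > 0: 0.00759x* = 0.405, so x* = 53.4.
Substitute into dx/dt = 0: 0.452(1 - 53.4/184) = 0.0271y*.
The bracket is 0.71, giving y* = 0.321/0.0271 = 11.8.

x* ≈ 53.4, y* ≈ 11.8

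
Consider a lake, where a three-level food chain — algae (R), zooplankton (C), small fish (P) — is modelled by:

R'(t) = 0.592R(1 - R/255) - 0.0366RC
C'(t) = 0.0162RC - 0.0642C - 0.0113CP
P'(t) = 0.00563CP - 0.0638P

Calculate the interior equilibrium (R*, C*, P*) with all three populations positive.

R* ≈ 76.3, C* ≈ 11.3, P* ≈ 104

From dP/dt = 0: 0.00563C* = 0.0638, so C* = 11.3.
From dR/dt = 0: 0.592(1 - R*/255) = 0.0366·11.3, giving R* = 255·(1 - 0.701) = 76.3.
From dC/dt = 0: 0.0162·76.3 - 0.0642 = 0.0113P*, so P* = 1.17/0.0113 = 104.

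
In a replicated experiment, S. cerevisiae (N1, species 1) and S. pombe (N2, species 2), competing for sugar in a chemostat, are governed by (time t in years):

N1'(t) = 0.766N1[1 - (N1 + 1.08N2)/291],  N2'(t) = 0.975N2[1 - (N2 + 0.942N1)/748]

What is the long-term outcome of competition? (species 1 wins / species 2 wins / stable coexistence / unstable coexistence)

Compare the nullcline intercepts: K1/α12 = 291/1.08 = 269 < K2 = 748; K2/α21 = 748/0.942 = 794 > K1 = 291.
Since the inequalities point opposite ways, species 2 can invade but species 1 cannot.

species 2 excludes species 1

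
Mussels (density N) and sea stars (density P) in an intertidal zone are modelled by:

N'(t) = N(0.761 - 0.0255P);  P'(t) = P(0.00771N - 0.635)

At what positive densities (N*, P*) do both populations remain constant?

Set dP/dt = 0 with P > 0: 0.00771N - 0.635 = 0, so N* = 0.635/0.00771 = 82.4.
Set dN/dt = 0 with N > 0: 0.761 - 0.0255P = 0, so P* = 0.761/0.0255 = 29.8.

N* ≈ 82.4, P* ≈ 29.8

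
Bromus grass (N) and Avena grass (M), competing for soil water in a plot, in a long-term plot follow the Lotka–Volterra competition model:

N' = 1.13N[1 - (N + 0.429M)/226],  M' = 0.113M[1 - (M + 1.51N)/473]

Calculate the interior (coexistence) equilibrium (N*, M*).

N* ≈ 65.5, M* ≈ 374

Setting both brackets to zero gives the nullclines N + 0.429M = 226 and 1.51N + M = 473.
Substituting M = 473 - 1.51N into the first: N(1 - 0.429·1.51) = 226 - 0.429·473.
So N* = 23.1/0.352 = 65.5, and then M* = 473 - 1.51·65.5 = 374.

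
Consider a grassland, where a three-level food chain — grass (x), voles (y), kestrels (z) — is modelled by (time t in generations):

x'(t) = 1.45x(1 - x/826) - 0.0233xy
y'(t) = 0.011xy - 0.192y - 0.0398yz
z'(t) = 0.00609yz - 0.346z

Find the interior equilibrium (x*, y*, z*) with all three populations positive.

x* ≈ 71.9, y* ≈ 56.8, z* ≈ 15

From dz/dt = 0: 0.00609y* = 0.346, so y* = 56.8.
From dx/dt = 0: 1.45(1 - x*/826) = 0.0233·56.8, giving x* = 826·(1 - 0.913) = 71.9.
From dy/dt = 0: 0.011·71.9 - 0.192 = 0.0398z*, so z* = 0.599/0.0398 = 15.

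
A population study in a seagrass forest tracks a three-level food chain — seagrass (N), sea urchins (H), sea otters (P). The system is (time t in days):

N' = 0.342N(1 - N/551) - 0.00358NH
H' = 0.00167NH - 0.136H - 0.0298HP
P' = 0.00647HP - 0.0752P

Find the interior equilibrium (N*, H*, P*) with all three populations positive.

N* ≈ 484, H* ≈ 11.6, P* ≈ 22.6

From dP/dt = 0: 0.00647H* = 0.0752, so H* = 11.6.
From dN/dt = 0: 0.342(1 - N*/551) = 0.00358·11.6, giving N* = 551·(1 - 0.122) = 484.
From dH/dt = 0: 0.00167·484 - 0.136 = 0.0298P*, so P* = 0.672/0.0298 = 22.6.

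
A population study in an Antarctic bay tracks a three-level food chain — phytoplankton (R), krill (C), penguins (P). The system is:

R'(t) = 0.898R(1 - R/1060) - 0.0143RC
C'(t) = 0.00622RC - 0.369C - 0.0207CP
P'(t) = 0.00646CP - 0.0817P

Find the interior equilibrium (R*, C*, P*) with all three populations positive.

R* ≈ 847, C* ≈ 12.6, P* ≈ 237

From dP/dt = 0: 0.00646C* = 0.0817, so C* = 12.6.
From dR/dt = 0: 0.898(1 - R*/1060) = 0.0143·12.6, giving R* = 1060·(1 - 0.201) = 847.
From dC/dt = 0: 0.00622·847 - 0.369 = 0.0207P*, so P* = 4.9/0.0207 = 237.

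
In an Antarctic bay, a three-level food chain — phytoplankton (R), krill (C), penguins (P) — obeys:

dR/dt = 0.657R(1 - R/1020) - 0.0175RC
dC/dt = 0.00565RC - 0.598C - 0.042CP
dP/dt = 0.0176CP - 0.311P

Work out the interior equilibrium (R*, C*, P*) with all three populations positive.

R* ≈ 540, C* ≈ 17.7, P* ≈ 58.4

From dP/dt = 0: 0.0176C* = 0.311, so C* = 17.7.
From dR/dt = 0: 0.657(1 - R*/1020) = 0.0175·17.7, giving R* = 1020·(1 - 0.471) = 540.
From dC/dt = 0: 0.00565·540 - 0.598 = 0.042P*, so P* = 2.45/0.042 = 58.4.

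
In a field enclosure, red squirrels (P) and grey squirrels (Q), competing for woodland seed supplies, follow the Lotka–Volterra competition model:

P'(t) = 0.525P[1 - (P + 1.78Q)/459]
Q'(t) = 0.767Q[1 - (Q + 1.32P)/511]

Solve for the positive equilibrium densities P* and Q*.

Setting both brackets to zero gives the nullclines P + 1.78Q = 459 and 1.32P + Q = 511.
Substituting Q = 511 - 1.32P into the first: P(1 - 1.78·1.32) = 459 - 1.78·511.
So P* = -451/-1.35 = 334, and then Q* = 511 - 1.32·334 = 70.3.

P* ≈ 334, Q* ≈ 70.3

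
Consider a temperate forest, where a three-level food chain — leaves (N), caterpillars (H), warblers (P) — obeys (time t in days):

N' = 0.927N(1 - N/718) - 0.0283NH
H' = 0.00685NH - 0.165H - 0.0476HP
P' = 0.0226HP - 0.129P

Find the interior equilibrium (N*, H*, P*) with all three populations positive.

N* ≈ 593, H* ≈ 5.71, P* ≈ 81.9

From dP/dt = 0: 0.0226H* = 0.129, so H* = 5.71.
From dN/dt = 0: 0.927(1 - N*/718) = 0.0283·5.71, giving N* = 718·(1 - 0.174) = 593.
From dH/dt = 0: 0.00685·593 - 0.165 = 0.0476P*, so P* = 3.9/0.0476 = 81.9.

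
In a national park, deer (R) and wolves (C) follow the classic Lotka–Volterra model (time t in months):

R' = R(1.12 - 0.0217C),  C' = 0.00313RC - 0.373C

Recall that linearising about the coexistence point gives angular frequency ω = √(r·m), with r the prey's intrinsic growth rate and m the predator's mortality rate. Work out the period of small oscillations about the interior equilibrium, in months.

T ≈ 9.72 months

Here r = 1.12 and m = 0.373, so r·m = 0.418.
ω = √0.418 = 0.646 per month, hence T = 2π/ω ≈ 9.72 months.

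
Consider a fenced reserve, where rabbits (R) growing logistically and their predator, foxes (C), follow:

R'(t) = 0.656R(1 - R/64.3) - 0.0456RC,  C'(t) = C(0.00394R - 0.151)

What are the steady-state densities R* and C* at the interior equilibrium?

R* ≈ 38.3, C* ≈ 5.81

From dC/dt = 0 with C > 0: 0.00394R* = 0.151, so R* = 38.3.
Substitute into dR/dt = 0: 0.656(1 - 38.3/64.3) = 0.0456C*.
The bracket is 0.404, giving C* = 0.265/0.0456 = 5.81.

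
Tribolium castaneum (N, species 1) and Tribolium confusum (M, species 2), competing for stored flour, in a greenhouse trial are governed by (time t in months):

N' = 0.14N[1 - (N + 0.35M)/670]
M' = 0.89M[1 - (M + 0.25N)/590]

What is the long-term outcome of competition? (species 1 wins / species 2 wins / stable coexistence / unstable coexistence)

Compare the nullcline intercepts: K1/α12 = 670/0.35 = 1910 > K2 = 590; K2/α21 = 590/0.25 = 2360 > K1 = 670.
Since both inequalities hold, each species can invade when rare, so the interior equilibrium is stable.

stable coexistence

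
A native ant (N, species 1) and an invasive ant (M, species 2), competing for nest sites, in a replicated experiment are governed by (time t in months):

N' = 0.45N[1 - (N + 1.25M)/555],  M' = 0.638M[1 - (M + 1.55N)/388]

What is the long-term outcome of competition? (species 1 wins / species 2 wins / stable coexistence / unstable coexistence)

species 1 excludes species 2

Compare the nullcline intercepts: K1/α12 = 555/1.25 = 444 > K2 = 388; K2/α21 = 388/1.55 = 250 < K1 = 555.
Since the inequalities point opposite ways, species 1 can invade but species 2 cannot.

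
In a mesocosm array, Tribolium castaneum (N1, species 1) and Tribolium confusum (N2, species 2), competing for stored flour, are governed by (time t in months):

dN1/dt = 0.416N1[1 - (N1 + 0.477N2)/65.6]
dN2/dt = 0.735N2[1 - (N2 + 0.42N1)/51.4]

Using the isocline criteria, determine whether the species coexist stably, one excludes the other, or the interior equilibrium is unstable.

stable coexistence

Compare the nullcline intercepts: K1/α12 = 65.6/0.477 = 138 > K2 = 51.4; K2/α21 = 51.4/0.42 = 122 > K1 = 65.6.
Since both inequalities hold, each species can invade when rare, so the interior equilibrium is stable.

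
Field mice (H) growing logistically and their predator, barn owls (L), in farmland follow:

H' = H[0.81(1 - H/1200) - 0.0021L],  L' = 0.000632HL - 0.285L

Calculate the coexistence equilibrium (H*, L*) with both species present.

From dL/dt = 0 with L > 0: 0.000632H* = 0.285, so H* = 451.
Substitute into dH/dt = 0: 0.81(1 - 451/1200) = 0.0021L*.
The bracket is 0.624, giving L* = 0.506/0.0021 = 241.

H* ≈ 451, L* ≈ 241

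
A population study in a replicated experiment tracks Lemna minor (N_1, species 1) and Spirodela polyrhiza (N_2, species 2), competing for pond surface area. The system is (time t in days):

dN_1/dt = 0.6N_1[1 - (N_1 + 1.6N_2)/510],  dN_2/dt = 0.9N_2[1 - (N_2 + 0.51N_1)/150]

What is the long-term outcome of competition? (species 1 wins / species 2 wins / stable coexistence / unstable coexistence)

species 1 excludes species 2

Compare the nullcline intercepts: K1/α12 = 510/1.6 = 319 > K2 = 150; K2/α21 = 150/0.51 = 294 < K1 = 510.
Since the inequalities point opposite ways, species 1 can invade but species 2 cannot.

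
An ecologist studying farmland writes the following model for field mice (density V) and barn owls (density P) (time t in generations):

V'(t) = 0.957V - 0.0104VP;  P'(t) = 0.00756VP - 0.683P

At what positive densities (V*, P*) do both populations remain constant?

Set dP/dt = 0 with P > 0: 0.00756V - 0.683 = 0, so V* = 0.683/0.00756 = 90.3.
Set dV/dt = 0 with V > 0: 0.957 - 0.0104P = 0, so P* = 0.957/0.0104 = 92.

V* ≈ 90.3, P* ≈ 92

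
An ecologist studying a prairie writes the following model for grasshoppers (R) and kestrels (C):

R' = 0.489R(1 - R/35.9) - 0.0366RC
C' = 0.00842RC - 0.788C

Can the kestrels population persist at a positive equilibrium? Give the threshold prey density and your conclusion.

Threshold R = 93.6; K < 93.6, so no, the predator goes extinct.

The predator equation gives dC/dt > 0 only when R > 0.788/0.00842 = 93.6.
Without the predator, R → K = 35.9. Since 35.9 < 93.6, the predator cannot invade.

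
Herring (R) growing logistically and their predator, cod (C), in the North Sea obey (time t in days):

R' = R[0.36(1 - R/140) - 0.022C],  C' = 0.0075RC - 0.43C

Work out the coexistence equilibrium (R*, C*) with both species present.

R* ≈ 57.3, C* ≈ 9.66

From dC/dt = 0 with C > 0: 0.0075R* = 0.43, so R* = 57.3.
Substitute into dR/dt = 0: 0.36(1 - 57.3/140) = 0.022C*.
The bracket is 0.59, giving C* = 0.213/0.022 = 9.66.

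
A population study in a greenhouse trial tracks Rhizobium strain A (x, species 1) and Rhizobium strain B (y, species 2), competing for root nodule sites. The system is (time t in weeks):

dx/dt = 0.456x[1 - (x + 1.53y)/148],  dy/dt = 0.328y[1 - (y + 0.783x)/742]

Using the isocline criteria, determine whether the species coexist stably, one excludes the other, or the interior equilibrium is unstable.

Compare the nullcline intercepts: K1/α12 = 148/1.53 = 96.7 < K2 = 742; K2/α21 = 742/0.783 = 948 > K1 = 148.
Since the inequalities point opposite ways, species 2 can invade but species 1 cannot.

species 2 excludes species 1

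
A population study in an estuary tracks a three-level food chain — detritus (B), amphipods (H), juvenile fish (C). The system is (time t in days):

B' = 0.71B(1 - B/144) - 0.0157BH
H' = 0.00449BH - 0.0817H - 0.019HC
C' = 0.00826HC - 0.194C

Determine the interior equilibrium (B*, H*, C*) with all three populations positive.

From dC/dt = 0: 0.00826H* = 0.194, so H* = 23.5.
From dB/dt = 0: 0.71(1 - B*/144) = 0.0157·23.5, giving B* = 144·(1 - 0.519) = 69.2.
From dH/dt = 0: 0.00449·69.2 - 0.0817 = 0.019C*, so C* = 0.229/0.019 = 12.1.

B* ≈ 69.2, H* ≈ 23.5, C* ≈ 12.1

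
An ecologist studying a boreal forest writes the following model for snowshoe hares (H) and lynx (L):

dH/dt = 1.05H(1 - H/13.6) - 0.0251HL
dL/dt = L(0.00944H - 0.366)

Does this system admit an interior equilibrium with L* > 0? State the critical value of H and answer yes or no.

The predator equation gives dL/dt > 0 only when H > 0.366/0.00944 = 38.8.
Without the predator, H → K = 13.6. Since 13.6 < 38.8, the predator cannot invade.

Threshold H = 38.8; K < 38.8, so no, the predator goes extinct.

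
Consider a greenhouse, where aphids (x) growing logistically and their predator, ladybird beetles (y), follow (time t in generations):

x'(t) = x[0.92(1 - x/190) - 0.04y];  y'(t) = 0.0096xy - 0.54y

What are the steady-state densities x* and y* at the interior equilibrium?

From dy/dt = 0 with y > 0: 0.0096x* = 0.54, so x* = 56.3.
Substitute into dx/dt = 0: 0.92(1 - 56.3/190) = 0.04y*.
The bracket is 0.704, giving y* = 0.648/0.04 = 16.2.

x* ≈ 56.3, y* ≈ 16.2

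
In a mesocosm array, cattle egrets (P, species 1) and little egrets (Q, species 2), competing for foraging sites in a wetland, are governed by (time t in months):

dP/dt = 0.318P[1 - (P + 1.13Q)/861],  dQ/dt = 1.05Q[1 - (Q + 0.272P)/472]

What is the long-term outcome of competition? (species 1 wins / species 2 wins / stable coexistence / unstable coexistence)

Compare the nullcline intercepts: K1/α12 = 861/1.13 = 762 > K2 = 472; K2/α21 = 472/0.272 = 1740 > K1 = 861.
Since both inequalities hold, each species can invade when rare, so the interior equilibrium is stable.

stable coexistence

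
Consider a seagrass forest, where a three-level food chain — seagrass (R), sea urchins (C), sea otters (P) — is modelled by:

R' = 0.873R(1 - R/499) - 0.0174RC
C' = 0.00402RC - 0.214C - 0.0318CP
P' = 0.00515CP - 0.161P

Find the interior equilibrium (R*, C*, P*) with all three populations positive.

From dP/dt = 0: 0.00515C* = 0.161, so C* = 31.3.
From dR/dt = 0: 0.873(1 - R*/499) = 0.0174·31.3, giving R* = 499·(1 - 0.623) = 188.
From dC/dt = 0: 0.00402·188 - 0.214 = 0.0318P*, so P* = 0.542/0.0318 = 17.

R* ≈ 188, C* ≈ 31.3, P* ≈ 17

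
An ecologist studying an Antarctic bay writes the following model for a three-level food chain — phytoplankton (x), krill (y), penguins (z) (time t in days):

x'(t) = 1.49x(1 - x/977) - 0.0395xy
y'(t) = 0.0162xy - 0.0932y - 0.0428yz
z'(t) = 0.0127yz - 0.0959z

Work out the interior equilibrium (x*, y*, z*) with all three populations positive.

From dz/dt = 0: 0.0127y* = 0.0959, so y* = 7.55.
From dx/dt = 0: 1.49(1 - x*/977) = 0.0395·7.55, giving x* = 977·(1 - 0.2) = 781.
From dy/dt = 0: 0.0162·781 - 0.0932 = 0.0428z*, so z* = 12.6/0.0428 = 294.

x* ≈ 781, y* ≈ 7.55, z* ≈ 294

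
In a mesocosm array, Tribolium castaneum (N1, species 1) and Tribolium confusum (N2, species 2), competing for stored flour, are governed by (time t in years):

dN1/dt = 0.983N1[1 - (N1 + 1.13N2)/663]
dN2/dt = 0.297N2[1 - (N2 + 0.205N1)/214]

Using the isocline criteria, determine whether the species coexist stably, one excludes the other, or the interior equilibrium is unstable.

Compare the nullcline intercepts: K1/α12 = 663/1.13 = 587 > K2 = 214; K2/α21 = 214/0.205 = 1040 > K1 = 663.
Since both inequalities hold, each species can invade when rare, so the interior equilibrium is stable.

stable coexistence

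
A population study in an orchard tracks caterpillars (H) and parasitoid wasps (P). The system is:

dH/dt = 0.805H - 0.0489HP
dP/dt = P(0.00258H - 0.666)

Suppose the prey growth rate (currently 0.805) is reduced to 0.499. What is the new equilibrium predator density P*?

P* ≈ 10.2

At the interior fixed point, setting dH/dt = 0 with H > 0 fixes P* = (prey growth rate)/(HP coefficient) — independent of the other coefficients.
With the change, P* = 0.499/0.0489 = 10.2; it falls from 16.5.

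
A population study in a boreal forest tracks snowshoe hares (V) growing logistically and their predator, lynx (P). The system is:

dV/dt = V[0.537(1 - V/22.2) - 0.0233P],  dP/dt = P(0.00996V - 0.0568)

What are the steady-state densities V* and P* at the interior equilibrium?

From dP/dt = 0 with P > 0: 0.00996V* = 0.0568, so V* = 5.7.
Substitute into dV/dt = 0: 0.537(1 - 5.7/22.2) = 0.0233P*.
The bracket is 0.743, giving P* = 0.399/0.0233 = 17.1.

V* ≈ 5.7, P* ≈ 17.1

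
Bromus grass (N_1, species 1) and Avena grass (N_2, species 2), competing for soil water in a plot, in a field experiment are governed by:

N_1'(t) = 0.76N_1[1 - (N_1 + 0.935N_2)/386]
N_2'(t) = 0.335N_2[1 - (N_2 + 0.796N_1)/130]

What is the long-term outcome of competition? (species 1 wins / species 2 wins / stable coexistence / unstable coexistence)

Compare the nullcline intercepts: K1/α12 = 386/0.935 = 413 > K2 = 130; K2/α21 = 130/0.796 = 163 < K1 = 386.
Since the inequalities point opposite ways, species 1 can invade but species 2 cannot.

species 1 excludes species 2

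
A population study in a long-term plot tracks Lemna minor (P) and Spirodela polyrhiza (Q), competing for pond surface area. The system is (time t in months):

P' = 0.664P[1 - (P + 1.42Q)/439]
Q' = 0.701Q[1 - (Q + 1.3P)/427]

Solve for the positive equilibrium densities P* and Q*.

Setting both brackets to zero gives the nullclines P + 1.42Q = 439 and 1.3P + Q = 427.
Substituting Q = 427 - 1.3P into the first: P(1 - 1.42·1.3) = 439 - 1.42·427.
So P* = -167/-0.846 = 198, and then Q* = 427 - 1.3·198 = 170.

P* ≈ 198, Q* ≈ 170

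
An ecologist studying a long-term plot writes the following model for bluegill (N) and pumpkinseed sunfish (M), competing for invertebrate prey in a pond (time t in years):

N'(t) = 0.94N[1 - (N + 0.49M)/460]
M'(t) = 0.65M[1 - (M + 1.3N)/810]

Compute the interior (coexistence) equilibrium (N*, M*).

Setting both brackets to zero gives the nullclines N + 0.49M = 460 and 1.3N + M = 810.
Substituting M = 810 - 1.3N into the first: N(1 - 0.49·1.3) = 460 - 0.49·810.
So N* = 63.1/0.363 = 174, and then M* = 810 - 1.3·174 = 584.

N* ≈ 174, M* ≈ 584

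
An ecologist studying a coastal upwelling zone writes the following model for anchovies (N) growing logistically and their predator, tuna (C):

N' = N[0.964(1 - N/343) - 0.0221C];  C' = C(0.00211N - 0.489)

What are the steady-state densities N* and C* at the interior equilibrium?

N* ≈ 232, C* ≈ 14.1

From dC/dt = 0 with C > 0: 0.00211N* = 0.489, so N* = 232.
Substitute into dN/dt = 0: 0.964(1 - 232/343) = 0.0221C*.
The bracket is 0.324, giving C* = 0.313/0.0221 = 14.1.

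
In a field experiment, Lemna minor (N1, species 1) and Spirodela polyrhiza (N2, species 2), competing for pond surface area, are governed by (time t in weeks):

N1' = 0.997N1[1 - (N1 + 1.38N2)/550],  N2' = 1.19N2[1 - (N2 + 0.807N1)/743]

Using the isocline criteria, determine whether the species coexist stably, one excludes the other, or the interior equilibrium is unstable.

species 2 excludes species 1

Compare the nullcline intercepts: K1/α12 = 550/1.38 = 399 < K2 = 743; K2/α21 = 743/0.807 = 921 > K1 = 550.
Since the inequalities point opposite ways, species 2 can invade but species 1 cannot.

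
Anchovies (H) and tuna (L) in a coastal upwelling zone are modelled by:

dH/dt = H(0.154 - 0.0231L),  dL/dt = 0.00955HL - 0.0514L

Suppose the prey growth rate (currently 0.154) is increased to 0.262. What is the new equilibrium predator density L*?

L* ≈ 11.3

At the interior fixed point, setting dH/dt = 0 with H > 0 fixes L* = (prey growth rate)/(HL coefficient) — independent of the other coefficients.
With the change, L* = 0.262/0.0231 = 11.3; it rises from 6.67.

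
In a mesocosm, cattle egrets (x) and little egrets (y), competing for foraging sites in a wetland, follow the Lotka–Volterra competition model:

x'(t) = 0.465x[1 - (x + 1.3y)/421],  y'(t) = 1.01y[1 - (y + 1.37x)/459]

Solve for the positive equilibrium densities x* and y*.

x* ≈ 225, y* ≈ 151

Setting both brackets to zero gives the nullclines x + 1.3y = 421 and 1.37x + y = 459.
Substituting y = 459 - 1.37x into the first: x(1 - 1.3·1.37) = 421 - 1.3·459.
So x* = -176/-0.781 = 225, and then y* = 459 - 1.37·225 = 151.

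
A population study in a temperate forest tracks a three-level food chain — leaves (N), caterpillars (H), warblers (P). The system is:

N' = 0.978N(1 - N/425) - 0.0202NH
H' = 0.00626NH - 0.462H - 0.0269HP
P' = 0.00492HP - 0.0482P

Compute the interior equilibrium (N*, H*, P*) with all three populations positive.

N* ≈ 339, H* ≈ 9.8, P* ≈ 61.7

From dP/dt = 0: 0.00492H* = 0.0482, so H* = 9.8.
From dN/dt = 0: 0.978(1 - N*/425) = 0.0202·9.8, giving N* = 425·(1 - 0.202) = 339.
From dH/dt = 0: 0.00626·339 - 0.462 = 0.0269P*, so P* = 1.66/0.0269 = 61.7.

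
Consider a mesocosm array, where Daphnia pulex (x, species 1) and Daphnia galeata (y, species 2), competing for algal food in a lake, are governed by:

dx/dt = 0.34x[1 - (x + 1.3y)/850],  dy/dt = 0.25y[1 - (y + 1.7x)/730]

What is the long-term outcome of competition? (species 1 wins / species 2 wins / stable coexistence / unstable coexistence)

unstable coexistence (outcome depends on initial conditions)

Compare the nullcline intercepts: K1/α12 = 850/1.3 = 654 < K2 = 730; K2/α21 = 730/1.7 = 429 < K1 = 850.
Since both are reversed, neither can invade when rare; the interior point is a saddle.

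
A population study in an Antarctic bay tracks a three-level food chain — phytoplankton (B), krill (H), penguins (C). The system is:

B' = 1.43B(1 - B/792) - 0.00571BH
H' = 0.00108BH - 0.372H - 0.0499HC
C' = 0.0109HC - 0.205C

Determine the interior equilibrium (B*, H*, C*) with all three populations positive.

From dC/dt = 0: 0.0109H* = 0.205, so H* = 18.8.
From dB/dt = 0: 1.43(1 - B*/792) = 0.00571·18.8, giving B* = 792·(1 - 0.0751) = 733.
From dH/dt = 0: 0.00108·733 - 0.372 = 0.0499C*, so C* = 0.419/0.0499 = 8.4.

B* ≈ 733, H* ≈ 18.8, C* ≈ 8.4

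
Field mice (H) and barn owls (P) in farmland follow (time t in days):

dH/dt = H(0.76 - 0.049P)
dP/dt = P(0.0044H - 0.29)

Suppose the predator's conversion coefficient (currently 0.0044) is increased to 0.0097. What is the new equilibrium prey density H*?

At the interior fixed point, setting dP/dt = 0 with P > 0 fixes H* = (predator death rate)/(HP coefficient) — independent of the other coefficients.
With the change, H* = 0.29/0.0097 = 29.9; it falls from 65.9.

H* ≈ 29.9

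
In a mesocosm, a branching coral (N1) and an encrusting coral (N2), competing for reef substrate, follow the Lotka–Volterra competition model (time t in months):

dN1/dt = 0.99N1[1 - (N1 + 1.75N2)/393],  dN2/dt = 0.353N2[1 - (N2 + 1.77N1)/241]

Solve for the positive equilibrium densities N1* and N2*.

N1* ≈ 13.7, N2* ≈ 217

Setting both brackets to zero gives the nullclines N1 + 1.75N2 = 393 and 1.77N1 + N2 = 241.
Substituting N2 = 241 - 1.77N1 into the first: N1(1 - 1.75·1.77) = 393 - 1.75·241.
So N1* = -28.8/-2.1 = 13.7, and then N2* = 241 - 1.77·13.7 = 217.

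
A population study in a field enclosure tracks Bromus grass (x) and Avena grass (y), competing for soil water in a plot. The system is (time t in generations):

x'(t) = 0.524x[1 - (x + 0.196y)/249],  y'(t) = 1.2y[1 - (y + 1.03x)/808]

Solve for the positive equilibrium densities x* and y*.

x* ≈ 114, y* ≈ 691

Setting both brackets to zero gives the nullclines x + 0.196y = 249 and 1.03x + y = 808.
Substituting y = 808 - 1.03x into the first: x(1 - 0.196·1.03) = 249 - 0.196·808.
So x* = 90.6/0.798 = 114, and then y* = 808 - 1.03·114 = 691.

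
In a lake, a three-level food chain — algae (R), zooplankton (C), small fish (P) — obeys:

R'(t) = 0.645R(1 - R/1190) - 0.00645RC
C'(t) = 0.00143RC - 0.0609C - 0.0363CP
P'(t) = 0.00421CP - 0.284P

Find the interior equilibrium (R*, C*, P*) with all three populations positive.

From dP/dt = 0: 0.00421C* = 0.284, so C* = 67.5.
From dR/dt = 0: 0.645(1 - R*/1190) = 0.00645·67.5, giving R* = 1190·(1 - 0.675) = 387.
From dC/dt = 0: 0.00143·387 - 0.0609 = 0.0363P*, so P* = 0.493/0.0363 = 13.6.

R* ≈ 387, C* ≈ 67.5, P* ≈ 13.6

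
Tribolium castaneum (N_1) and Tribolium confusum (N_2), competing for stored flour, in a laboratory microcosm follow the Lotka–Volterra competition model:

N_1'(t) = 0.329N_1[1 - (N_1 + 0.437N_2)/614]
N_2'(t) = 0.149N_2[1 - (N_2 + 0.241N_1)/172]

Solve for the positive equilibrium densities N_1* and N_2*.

Setting both brackets to zero gives the nullclines N_1 + 0.437N_2 = 614 and 0.241N_1 + N_2 = 172.
Substituting N_2 = 172 - 0.241N_1 into the first: N_1(1 - 0.437·0.241) = 614 - 0.437·172.
So N_1* = 539/0.895 = 602, and then N_2* = 172 - 0.241·602 = 26.9.

N_1* ≈ 602, N_2* ≈ 26.9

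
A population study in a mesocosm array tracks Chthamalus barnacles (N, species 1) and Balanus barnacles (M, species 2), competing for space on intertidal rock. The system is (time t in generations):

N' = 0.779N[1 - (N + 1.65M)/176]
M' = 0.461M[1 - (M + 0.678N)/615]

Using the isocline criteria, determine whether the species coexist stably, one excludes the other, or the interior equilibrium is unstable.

species 2 excludes species 1

Compare the nullcline intercepts: K1/α12 = 176/1.65 = 107 < K2 = 615; K2/α21 = 615/0.678 = 907 > K1 = 176.
Since the inequalities point opposite ways, species 2 can invade but species 1 cannot.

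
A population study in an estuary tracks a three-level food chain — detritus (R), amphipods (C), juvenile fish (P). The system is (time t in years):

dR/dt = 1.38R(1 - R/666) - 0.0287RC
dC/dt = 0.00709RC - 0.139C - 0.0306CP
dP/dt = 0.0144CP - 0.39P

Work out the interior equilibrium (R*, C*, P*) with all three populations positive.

R* ≈ 291, C* ≈ 27.1, P* ≈ 62.9

From dP/dt = 0: 0.0144C* = 0.39, so C* = 27.1.
From dR/dt = 0: 1.38(1 - R*/666) = 0.0287·27.1, giving R* = 666·(1 - 0.563) = 291.
From dC/dt = 0: 0.00709·291 - 0.139 = 0.0306P*, so P* = 1.92/0.0306 = 62.9.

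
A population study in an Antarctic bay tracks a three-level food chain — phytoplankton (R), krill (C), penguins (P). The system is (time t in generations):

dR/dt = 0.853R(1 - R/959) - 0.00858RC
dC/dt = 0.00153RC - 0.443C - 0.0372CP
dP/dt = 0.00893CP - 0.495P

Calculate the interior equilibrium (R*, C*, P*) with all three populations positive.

R* ≈ 424, C* ≈ 55.4, P* ≈ 5.54

From dP/dt = 0: 0.00893C* = 0.495, so C* = 55.4.
From dR/dt = 0: 0.853(1 - R*/959) = 0.00858·55.4, giving R* = 959·(1 - 0.558) = 424.
From dC/dt = 0: 0.00153·424 - 0.443 = 0.0372P*, so P* = 0.206/0.0372 = 5.54.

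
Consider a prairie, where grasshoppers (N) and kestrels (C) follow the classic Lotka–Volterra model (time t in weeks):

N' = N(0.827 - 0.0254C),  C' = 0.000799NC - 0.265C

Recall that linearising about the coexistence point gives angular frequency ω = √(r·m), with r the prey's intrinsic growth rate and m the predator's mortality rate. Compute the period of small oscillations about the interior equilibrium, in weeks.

Here r = 0.827 and m = 0.265, so r·m = 0.219.
ω = √0.219 = 0.468 per week, hence T = 2π/ω ≈ 13.4 weeks.

T ≈ 13.4 weeks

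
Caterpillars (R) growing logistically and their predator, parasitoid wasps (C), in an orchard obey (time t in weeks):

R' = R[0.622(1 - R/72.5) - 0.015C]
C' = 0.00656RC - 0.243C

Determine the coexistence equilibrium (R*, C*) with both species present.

R* ≈ 37, C* ≈ 20.3

From dC/dt = 0 with C > 0: 0.00656R* = 0.243, so R* = 37.
Substitute into dR/dt = 0: 0.622(1 - 37/72.5) = 0.015C*.
The bracket is 0.489, giving C* = 0.304/0.015 = 20.3.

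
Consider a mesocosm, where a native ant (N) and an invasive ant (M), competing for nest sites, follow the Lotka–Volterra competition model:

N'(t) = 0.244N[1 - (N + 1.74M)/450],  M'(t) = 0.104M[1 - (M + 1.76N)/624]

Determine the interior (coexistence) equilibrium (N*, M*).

N* ≈ 308, M* ≈ 81.5

Setting both brackets to zero gives the nullclines N + 1.74M = 450 and 1.76N + M = 624.
Substituting M = 624 - 1.76N into the first: N(1 - 1.74·1.76) = 450 - 1.74·624.
So N* = -636/-2.06 = 308, and then M* = 624 - 1.76·308 = 81.5.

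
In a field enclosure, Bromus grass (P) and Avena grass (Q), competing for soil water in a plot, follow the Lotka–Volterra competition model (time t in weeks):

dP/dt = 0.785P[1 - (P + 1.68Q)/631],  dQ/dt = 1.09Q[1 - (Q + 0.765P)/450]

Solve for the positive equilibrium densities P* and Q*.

Setting both brackets to zero gives the nullclines P + 1.68Q = 631 and 0.765P + Q = 450.
Substituting Q = 450 - 0.765P into the first: P(1 - 1.68·0.765) = 631 - 1.68·450.
So P* = -125/-0.285 = 438, and then Q* = 450 - 0.765·438 = 115.

P* ≈ 438, Q* ≈ 115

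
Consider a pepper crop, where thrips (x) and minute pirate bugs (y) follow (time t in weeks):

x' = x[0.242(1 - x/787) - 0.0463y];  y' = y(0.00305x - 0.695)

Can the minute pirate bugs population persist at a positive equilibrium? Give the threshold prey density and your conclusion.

Threshold x = 228; K > 228, so yes, the predator persists.

The predator equation gives dy/dt > 0 only when x > 0.695/0.00305 = 228.
Without the predator, x → K = 787. Since 787 > 228, the predator can invade and persist.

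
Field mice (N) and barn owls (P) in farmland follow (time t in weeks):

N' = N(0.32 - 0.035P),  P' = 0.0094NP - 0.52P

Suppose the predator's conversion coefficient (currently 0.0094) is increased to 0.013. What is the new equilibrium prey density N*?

N* ≈ 40

At the interior fixed point, setting dP/dt = 0 with P > 0 fixes N* = (predator death rate)/(NP coefficient) — independent of the other coefficients.
With the change, N* = 0.52/0.013 = 40; it falls from 55.3.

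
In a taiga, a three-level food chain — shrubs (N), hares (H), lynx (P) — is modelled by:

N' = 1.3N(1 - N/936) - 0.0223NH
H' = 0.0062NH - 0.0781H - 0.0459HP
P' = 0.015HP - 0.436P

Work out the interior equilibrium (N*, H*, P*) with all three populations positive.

From dP/dt = 0: 0.015H* = 0.436, so H* = 29.1.
From dN/dt = 0: 1.3(1 - N*/936) = 0.0223·29.1, giving N* = 936·(1 - 0.499) = 469.
From dH/dt = 0: 0.0062·469 - 0.0781 = 0.0459P*, so P* = 2.83/0.0459 = 61.7.

N* ≈ 469, H* ≈ 29.1, P* ≈ 61.7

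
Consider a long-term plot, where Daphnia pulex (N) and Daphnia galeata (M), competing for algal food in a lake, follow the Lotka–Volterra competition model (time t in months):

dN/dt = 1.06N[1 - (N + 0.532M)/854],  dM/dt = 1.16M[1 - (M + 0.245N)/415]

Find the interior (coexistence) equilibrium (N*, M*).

Setting both brackets to zero gives the nullclines N + 0.532M = 854 and 0.245N + M = 415.
Substituting M = 415 - 0.245N into the first: N(1 - 0.532·0.245) = 854 - 0.532·415.
So N* = 633/0.87 = 728, and then M* = 415 - 0.245·728 = 237.

N* ≈ 728, M* ≈ 237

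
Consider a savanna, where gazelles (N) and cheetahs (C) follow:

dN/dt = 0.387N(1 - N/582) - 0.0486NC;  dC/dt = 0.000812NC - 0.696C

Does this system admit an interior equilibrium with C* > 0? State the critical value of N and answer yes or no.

The predator equation gives dC/dt > 0 only when N > 0.696/0.000812 = 857.
Without the predator, N → K = 582. Since 582 < 857, the predator cannot invade.

Threshold N = 857; K < 857, so no, the predator goes extinct.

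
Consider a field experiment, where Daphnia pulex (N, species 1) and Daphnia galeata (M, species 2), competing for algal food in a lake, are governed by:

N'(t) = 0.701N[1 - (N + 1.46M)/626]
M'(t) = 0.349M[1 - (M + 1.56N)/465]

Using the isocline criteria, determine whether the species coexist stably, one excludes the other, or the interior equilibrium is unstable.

unstable coexistence (outcome depends on initial conditions)

Compare the nullcline intercepts: K1/α12 = 626/1.46 = 429 < K2 = 465; K2/α21 = 465/1.56 = 298 < K1 = 626.
Since both are reversed, neither can invade when rare; the interior point is a saddle.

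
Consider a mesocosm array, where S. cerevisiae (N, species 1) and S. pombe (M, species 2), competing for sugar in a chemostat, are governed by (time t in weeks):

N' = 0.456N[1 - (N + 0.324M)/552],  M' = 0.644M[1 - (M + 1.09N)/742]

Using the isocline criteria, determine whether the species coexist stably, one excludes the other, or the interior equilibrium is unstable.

stable coexistence

Compare the nullcline intercepts: K1/α12 = 552/0.324 = 1700 > K2 = 742; K2/α21 = 742/1.09 = 681 > K1 = 552.
Since both inequalities hold, each species can invade when rare, so the interior equilibrium is stable.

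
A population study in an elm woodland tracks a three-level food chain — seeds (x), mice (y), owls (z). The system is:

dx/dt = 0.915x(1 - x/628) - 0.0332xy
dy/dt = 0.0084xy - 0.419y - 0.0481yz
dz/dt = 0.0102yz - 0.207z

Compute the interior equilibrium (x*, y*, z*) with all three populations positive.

From dz/dt = 0: 0.0102y* = 0.207, so y* = 20.3.
From dx/dt = 0: 0.915(1 - x*/628) = 0.0332·20.3, giving x* = 628·(1 - 0.736) = 166.
From dy/dt = 0: 0.0084·166 - 0.419 = 0.0481z*, so z* = 0.972/0.0481 = 20.2.

x* ≈ 166, y* ≈ 20.3, z* ≈ 20.2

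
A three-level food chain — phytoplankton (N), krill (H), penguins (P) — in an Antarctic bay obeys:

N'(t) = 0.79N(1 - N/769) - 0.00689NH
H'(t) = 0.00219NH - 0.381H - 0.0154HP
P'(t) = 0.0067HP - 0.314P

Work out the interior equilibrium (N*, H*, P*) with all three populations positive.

From dP/dt = 0: 0.0067H* = 0.314, so H* = 46.9.
From dN/dt = 0: 0.79(1 - N*/769) = 0.00689·46.9, giving N* = 769·(1 - 0.409) = 455.
From dH/dt = 0: 0.00219·455 - 0.381 = 0.0154P*, so P* = 0.615/0.0154 = 39.9.

N* ≈ 455, H* ≈ 46.9, P* ≈ 39.9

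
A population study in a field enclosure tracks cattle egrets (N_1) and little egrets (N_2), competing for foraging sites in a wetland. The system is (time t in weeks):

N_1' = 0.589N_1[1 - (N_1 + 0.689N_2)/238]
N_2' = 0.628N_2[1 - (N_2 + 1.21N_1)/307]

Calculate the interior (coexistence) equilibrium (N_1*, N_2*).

N_1* ≈ 159, N_2* ≈ 114

Setting both brackets to zero gives the nullclines N_1 + 0.689N_2 = 238 and 1.21N_1 + N_2 = 307.
Substituting N_2 = 307 - 1.21N_1 into the first: N_1(1 - 0.689·1.21) = 238 - 0.689·307.
So N_1* = 26.5/0.166 = 159, and then N_2* = 307 - 1.21·159 = 114.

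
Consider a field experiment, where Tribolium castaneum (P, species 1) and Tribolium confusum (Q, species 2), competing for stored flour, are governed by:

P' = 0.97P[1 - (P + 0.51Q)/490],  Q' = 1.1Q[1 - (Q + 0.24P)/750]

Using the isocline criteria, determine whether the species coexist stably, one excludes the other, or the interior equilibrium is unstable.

Compare the nullcline intercepts: K1/α12 = 490/0.51 = 961 > K2 = 750; K2/α21 = 750/0.24 = 3120 > K1 = 490.
Since both inequalities hold, each species can invade when rare, so the interior equilibrium is stable.

stable coexistence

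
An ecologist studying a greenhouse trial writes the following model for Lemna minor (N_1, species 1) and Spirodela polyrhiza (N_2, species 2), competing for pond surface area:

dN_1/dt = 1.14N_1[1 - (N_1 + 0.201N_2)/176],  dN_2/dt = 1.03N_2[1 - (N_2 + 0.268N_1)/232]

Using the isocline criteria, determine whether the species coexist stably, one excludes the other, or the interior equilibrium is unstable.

Compare the nullcline intercepts: K1/α12 = 176/0.201 = 876 > K2 = 232; K2/α21 = 232/0.268 = 866 > K1 = 176.
Since both inequalities hold, each species can invade when rare, so the interior equilibrium is stable.

stable coexistence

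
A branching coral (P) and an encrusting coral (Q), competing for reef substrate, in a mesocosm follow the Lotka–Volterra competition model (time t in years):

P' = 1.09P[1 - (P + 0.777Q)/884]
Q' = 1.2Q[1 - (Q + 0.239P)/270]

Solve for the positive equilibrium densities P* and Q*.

P* ≈ 828, Q* ≈ 72.1

Setting both brackets to zero gives the nullclines P + 0.777Q = 884 and 0.239P + Q = 270.
Substituting Q = 270 - 0.239P into the first: P(1 - 0.777·0.239) = 884 - 0.777·270.
So P* = 674/0.814 = 828, and then Q* = 270 - 0.239·828 = 72.1.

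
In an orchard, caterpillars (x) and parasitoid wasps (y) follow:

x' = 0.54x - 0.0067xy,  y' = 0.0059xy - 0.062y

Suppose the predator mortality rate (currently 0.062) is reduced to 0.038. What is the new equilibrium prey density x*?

At the interior fixed point, setting dy/dt = 0 with y > 0 fixes x* = (predator death rate)/(xy coefficient) — independent of the other coefficients.
With the change, x* = 0.038/0.0059 = 6.44; it falls from 10.5.

x* ≈ 6.44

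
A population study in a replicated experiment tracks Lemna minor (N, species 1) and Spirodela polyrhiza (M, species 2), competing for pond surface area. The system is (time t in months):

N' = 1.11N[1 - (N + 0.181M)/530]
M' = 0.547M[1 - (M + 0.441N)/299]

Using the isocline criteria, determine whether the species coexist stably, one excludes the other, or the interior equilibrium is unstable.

stable coexistence

Compare the nullcline intercepts: K1/α12 = 530/0.181 = 2930 > K2 = 299; K2/α21 = 299/0.441 = 678 > K1 = 530.
Since both inequalities hold, each species can invade when rare, so the interior equilibrium is stable.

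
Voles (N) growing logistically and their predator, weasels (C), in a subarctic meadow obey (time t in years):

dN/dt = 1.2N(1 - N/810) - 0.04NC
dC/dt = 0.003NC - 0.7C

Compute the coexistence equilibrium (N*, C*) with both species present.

N* ≈ 233, C* ≈ 21.4

From dC/dt = 0 with C > 0: 0.003N* = 0.7, so N* = 233.
Substitute into dN/dt = 0: 1.2(1 - 233/810) = 0.04C*.
The bracket is 0.712, giving C* = 0.854/0.04 = 21.4.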